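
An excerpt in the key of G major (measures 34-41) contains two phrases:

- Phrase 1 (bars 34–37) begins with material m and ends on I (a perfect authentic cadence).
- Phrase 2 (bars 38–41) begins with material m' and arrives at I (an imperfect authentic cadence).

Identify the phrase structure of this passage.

The second phrase closes with an imperfect authentic cadence, which is not stronger than the first phrase's perfect authentic cadence; without a weak→strong cadential pair there is no antecedent–consequent relationship, so this is a phrase group rather than a period.

phrase group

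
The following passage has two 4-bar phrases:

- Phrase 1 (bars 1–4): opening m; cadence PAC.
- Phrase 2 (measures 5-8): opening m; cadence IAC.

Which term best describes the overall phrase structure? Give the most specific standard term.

The second phrase closes with an imperfect authentic cadence, which is not stronger than the first phrase's perfect authentic cadence; without a weak→strong cadential pair there is no antecedent–consequent relationship, so this is a phrase group rather than a period.

phrase group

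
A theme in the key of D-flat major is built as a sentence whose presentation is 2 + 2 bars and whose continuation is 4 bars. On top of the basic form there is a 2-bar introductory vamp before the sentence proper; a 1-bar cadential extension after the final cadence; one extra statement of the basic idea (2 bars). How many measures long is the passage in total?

13 measures

Basic sentence: 2 + 2 + 4 = 8 bars.
8 (basic form) + 2 (introduction) + 1 (cadential extension) + 2 (extra statement) = 13.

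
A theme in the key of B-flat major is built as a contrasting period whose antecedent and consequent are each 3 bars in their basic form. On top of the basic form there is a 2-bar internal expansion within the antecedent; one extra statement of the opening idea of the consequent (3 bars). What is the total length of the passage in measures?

11 measures

Basic contrasting period: 3 + 3 = 6 bars.
6 (basic form) + 2 (internal expansion) + 3 (extra statement) = 11.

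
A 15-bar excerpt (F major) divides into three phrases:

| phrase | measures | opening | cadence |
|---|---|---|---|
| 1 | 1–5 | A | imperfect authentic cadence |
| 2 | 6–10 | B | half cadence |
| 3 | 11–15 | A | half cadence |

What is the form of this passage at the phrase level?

phrase group

The final phrase closes with a half cadence, which is not stronger than the preceding half cadence; the 3 phrases lack an overall antecedent–consequent design and so form a phrase group.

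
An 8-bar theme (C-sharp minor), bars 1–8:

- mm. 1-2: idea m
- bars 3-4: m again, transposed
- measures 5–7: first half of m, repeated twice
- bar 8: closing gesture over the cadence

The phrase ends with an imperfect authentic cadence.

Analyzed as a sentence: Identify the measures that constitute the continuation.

measures 5–8

After the presentation (bars 1–4), the continuation covers the fragmentation through the cadence: measures 5-8.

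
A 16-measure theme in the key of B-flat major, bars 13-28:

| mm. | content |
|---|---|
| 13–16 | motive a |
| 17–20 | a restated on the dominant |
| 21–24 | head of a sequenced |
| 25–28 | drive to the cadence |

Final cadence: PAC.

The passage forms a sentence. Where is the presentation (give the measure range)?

The presentation of a sentence is the basic idea (bars 13–16) plus its repetition (bars 17–20); the presentation is therefore bars 13–20.

measures 13–20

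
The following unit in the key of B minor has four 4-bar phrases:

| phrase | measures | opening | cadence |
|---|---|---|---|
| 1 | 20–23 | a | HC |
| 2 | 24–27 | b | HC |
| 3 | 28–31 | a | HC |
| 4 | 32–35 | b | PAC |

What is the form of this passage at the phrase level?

parallel double period

Four phrases in two halves: the first half (bars 20-27) ends with a half cadence, the second (measures 28–35) with a perfect authentic cadence — a large antecedent–consequent pair, i.e. a double period.
Phrase 3 begins with the same material as phrase 1, making it parallel.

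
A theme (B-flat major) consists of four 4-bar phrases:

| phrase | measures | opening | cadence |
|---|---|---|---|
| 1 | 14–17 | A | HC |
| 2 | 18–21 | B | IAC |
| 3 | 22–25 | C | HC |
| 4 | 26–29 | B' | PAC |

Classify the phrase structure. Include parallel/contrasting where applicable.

Four phrases in two halves: the first half (measures 14–21) ends with an imperfect authentic cadence, the second (mm. 22-29) with a perfect authentic cadence — a large antecedent–consequent pair, i.e. a double period.
Phrase 3 begins with different material from phrase 1, making it contrasting.

contrasting double period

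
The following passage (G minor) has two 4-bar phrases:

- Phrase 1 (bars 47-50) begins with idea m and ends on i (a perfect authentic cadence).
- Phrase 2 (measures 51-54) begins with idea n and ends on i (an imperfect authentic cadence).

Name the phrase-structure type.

The second phrase closes with an imperfect authentic cadence, which is not stronger than the first phrase's perfect authentic cadence; without a weak→strong cadential pair there is no antecedent–consequent relationship, so this is a phrase group rather than a period.

phrase group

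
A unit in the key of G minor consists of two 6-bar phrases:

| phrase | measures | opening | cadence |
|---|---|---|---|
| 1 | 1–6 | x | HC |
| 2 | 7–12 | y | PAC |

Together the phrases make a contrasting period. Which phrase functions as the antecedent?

The phrase ending with the weaker cadence (half cadence) is the antecedent; the one ending more conclusively (perfect authentic cadence) is the consequent. The antecedent is phrase 1.

phrase 1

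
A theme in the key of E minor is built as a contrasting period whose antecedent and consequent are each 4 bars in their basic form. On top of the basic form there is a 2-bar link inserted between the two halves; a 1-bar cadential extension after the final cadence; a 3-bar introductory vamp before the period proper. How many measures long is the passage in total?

Basic contrasting period: 4 + 4 = 8 bars.
8 (basic form) + 2 (link) + 1 (cadential extension) + 3 (introduction) = 14.

14 measures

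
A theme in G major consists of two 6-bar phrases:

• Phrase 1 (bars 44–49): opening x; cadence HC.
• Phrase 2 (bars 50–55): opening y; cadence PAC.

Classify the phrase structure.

Phrase 1 ends with a half cadence (weaker) and phrase 2 with a perfect authentic cadence (stronger): antecedent + consequent = a period.
The two phrases open with different material (x / y), so the period is contrasting.

contrasting period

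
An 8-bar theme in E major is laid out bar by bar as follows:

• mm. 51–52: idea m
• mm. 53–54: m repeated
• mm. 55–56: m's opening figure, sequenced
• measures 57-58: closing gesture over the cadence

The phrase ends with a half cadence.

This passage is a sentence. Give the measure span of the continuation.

measures 55–58

After the presentation (mm. 51-54), the continuation covers the fragmentation through the cadence: bars 55–58.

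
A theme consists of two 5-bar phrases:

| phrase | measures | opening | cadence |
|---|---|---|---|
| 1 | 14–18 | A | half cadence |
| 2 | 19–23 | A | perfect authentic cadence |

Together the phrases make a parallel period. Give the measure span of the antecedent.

The phrase ending with the weaker cadence (half cadence) is the antecedent; the one ending more conclusively (perfect authentic cadence) is the consequent. The antecedent is measures 14–18.

measures 14–18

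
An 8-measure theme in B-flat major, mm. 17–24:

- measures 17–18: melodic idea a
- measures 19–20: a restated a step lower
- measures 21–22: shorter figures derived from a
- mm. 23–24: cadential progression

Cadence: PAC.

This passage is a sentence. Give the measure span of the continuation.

measures 21–24

After the presentation (bars 17–20), the continuation covers the fragmentation through the cadence: bars 21–24.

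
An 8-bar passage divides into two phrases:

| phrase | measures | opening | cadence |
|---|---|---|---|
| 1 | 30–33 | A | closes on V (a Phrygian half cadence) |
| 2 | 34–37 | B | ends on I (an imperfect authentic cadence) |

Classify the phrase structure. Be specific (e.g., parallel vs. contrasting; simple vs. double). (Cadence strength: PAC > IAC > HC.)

Phrase 1 ends with a Phrygian half cadence (weaker) and phrase 2 with an imperfect authentic cadence (stronger): antecedent + consequent = a period.
The two phrases open with different material (A / B), so the period is contrasting.

contrasting period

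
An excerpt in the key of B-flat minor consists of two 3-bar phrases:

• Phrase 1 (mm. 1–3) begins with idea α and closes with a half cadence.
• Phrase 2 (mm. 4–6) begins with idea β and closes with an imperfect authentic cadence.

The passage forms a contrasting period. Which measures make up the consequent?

measures 4–6

The antecedent is the phrase ending with the weaker cadence (half cadence, phrase 1) and the consequent the one ending more conclusively (imperfect authentic cadence, phrase 2); the consequent is mm. 4–6.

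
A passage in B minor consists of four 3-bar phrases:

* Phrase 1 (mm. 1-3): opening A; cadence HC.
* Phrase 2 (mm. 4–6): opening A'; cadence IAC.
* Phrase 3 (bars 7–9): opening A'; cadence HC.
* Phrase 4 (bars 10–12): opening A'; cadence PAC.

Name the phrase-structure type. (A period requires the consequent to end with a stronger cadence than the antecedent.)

parallel double period

Four phrases in two halves: the first half (measures 1–6) ends with an imperfect authentic cadence, the second (bars 7–12) with a perfect authentic cadence — a large antecedent–consequent pair, i.e. a double period.
Phrase 3 begins with the same material as phrase 1, making it parallel.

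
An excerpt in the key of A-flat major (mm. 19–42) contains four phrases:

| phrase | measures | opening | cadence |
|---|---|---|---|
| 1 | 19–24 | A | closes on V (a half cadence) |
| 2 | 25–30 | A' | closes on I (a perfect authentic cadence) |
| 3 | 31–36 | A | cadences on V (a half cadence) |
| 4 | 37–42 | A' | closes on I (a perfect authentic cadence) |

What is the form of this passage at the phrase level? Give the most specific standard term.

repeated period

The cadence pattern HC–PAC–HC–PAC is weak–strong twice, and phrases 3–4 restate phrases 1–2: a period heard twice, not a double period (which would end weakly at phrase 2).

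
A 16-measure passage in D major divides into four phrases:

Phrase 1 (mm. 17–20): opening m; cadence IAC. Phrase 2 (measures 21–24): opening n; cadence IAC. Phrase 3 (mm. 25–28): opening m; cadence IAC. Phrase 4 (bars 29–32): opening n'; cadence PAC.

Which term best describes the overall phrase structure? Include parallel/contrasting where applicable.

parallel double period

Four phrases in two halves: the first half (mm. 17-24) ends with an imperfect authentic cadence, the second (bars 25–32) with a perfect authentic cadence — a large antecedent–consequent pair, i.e. a double period.
Phrase 3 begins with the same material as phrase 1, making it parallel.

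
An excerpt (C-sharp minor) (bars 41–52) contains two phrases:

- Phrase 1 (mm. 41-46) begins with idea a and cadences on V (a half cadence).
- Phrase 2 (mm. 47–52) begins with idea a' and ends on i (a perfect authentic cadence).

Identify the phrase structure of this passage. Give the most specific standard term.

parallel period

Phrase 1 ends with a half cadence (weaker) and phrase 2 with a perfect authentic cadence (stronger): antecedent + consequent = a period.
The two phrases open with the same material (a / a'), so the period is parallel.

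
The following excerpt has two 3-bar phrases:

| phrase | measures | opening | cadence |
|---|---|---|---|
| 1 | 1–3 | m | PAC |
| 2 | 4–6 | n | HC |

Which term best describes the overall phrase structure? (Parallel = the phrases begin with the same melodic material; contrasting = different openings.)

phrase group

The second phrase closes with a half cadence, which is not stronger than the first phrase's perfect authentic cadence; without a weak→strong cadential pair there is no antecedent–consequent relationship, so this is a phrase group rather than a period.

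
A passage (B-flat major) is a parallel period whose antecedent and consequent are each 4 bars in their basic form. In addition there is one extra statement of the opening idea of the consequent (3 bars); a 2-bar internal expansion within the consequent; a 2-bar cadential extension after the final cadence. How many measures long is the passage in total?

Basic parallel period: 4 + 4 = 8 bars.
8 (basic form) + 3 (extra statement) + 2 (internal expansion) + 2 (cadential extension) = 15.

15 measures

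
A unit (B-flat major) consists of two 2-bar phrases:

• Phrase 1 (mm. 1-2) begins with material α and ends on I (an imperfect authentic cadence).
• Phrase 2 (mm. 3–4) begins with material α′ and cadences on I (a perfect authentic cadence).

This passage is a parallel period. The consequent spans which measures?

The antecedent is the phrase ending with the weaker cadence (imperfect authentic cadence, phrase 1) and the consequent the one ending more conclusively (perfect authentic cadence, phrase 2); the consequent is mm. 3-4.

measures 3–4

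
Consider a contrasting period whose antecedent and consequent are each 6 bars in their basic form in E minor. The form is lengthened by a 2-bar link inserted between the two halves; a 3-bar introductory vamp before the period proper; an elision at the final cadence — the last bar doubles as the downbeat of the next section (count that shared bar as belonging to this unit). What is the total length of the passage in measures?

17 measures

Basic contrasting period: 6 + 6 = 12 bars.
12 (basic form) + 2 (link) + 3 (introduction) = 17.
The elision shares a bar with the next section but does not change this unit's count.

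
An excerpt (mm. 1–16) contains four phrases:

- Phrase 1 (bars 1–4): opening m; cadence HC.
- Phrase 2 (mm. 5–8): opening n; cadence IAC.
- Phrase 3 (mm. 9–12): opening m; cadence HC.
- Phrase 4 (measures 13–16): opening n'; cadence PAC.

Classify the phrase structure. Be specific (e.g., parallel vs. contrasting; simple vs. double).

parallel double period

Four phrases in two halves: the first half (mm. 1-8) ends with an imperfect authentic cadence, the second (measures 9-16) with a perfect authentic cadence — a large antecedent–consequent pair, i.e. a double period.
Phrase 3 begins with the same material as phrase 1, making it parallel.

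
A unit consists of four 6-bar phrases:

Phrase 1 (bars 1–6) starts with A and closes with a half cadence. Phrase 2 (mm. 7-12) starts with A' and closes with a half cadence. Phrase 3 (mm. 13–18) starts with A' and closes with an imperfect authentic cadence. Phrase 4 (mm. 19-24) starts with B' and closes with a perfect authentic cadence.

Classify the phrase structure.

parallel double period

Four phrases in two halves: the first half (mm. 1–12) ends with a half cadence, the second (mm. 13-24) with a perfect authentic cadence — a large antecedent–consequent pair, i.e. a double period.
Phrase 3 begins with the same material as phrase 1, making it parallel.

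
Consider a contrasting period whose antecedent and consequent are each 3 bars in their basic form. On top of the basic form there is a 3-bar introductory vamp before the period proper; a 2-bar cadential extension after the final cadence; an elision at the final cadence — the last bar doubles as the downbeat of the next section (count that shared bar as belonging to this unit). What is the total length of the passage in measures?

Basic contrasting period: 3 + 3 = 6 bars.
6 (basic form) + 3 (introduction) + 2 (cadential extension) = 11.
The elision shares a bar with the next section but does not change this unit's count.

11 measures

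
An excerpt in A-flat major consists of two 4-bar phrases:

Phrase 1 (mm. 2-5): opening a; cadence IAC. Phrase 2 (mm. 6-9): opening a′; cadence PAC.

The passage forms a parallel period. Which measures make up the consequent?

measures 6–9

The phrase ending with the weaker cadence (imperfect authentic cadence) is the antecedent; the one ending more conclusively (perfect authentic cadence) is the consequent. The consequent is measures 6–9.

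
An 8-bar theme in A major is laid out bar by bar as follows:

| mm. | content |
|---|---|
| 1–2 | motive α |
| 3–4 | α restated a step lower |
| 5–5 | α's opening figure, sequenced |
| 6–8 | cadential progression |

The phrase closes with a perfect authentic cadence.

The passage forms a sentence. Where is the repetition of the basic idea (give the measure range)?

The presentation of a sentence is the basic idea (mm. 1–2) plus its repetition (mm. 3–4); the repetition of the basic idea is therefore mm. 3–4.

measures 3–4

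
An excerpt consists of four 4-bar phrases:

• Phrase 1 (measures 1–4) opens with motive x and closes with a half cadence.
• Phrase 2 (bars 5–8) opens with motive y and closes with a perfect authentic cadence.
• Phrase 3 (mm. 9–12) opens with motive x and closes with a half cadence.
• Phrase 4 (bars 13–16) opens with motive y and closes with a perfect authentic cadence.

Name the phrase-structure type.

The cadence pattern HC–PAC–HC–PAC is weak–strong twice, and phrases 3–4 restate phrases 1–2: a period heard twice, not a double period (which would end weakly at phrase 2).

repeated period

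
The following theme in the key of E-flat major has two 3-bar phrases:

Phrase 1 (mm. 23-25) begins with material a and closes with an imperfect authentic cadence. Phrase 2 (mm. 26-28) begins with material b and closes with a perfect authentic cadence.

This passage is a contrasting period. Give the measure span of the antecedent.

The antecedent is the phrase ending with the weaker cadence (imperfect authentic cadence, phrase 1) and the consequent the one ending more conclusively (perfect authentic cadence, phrase 2); the antecedent is mm. 23-25.

measures 23–25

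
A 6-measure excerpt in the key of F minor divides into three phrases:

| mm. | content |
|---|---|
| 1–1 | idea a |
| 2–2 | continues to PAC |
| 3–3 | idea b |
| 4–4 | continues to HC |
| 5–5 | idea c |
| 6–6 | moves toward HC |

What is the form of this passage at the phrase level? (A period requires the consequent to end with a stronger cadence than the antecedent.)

phrase group

The final phrase closes with a half cadence, which is not stronger than the preceding half cadence; the 3 phrases lack an overall antecedent–consequent design and so form a phrase group.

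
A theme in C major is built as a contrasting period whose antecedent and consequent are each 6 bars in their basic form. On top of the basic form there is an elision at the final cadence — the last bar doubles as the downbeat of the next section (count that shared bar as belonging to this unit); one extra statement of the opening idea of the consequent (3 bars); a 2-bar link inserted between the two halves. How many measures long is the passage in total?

Basic contrasting period: 6 + 6 = 12 bars.
12 (basic form) + 3 (extra statement) + 2 (link) = 17.
The elision shares a bar with the next section but does not change this unit's count.

17 measures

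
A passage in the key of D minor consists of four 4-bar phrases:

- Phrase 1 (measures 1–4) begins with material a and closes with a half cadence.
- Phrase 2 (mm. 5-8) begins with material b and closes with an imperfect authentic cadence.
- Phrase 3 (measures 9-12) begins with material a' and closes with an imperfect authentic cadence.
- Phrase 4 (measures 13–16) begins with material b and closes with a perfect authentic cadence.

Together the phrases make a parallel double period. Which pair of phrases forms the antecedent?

phrases 1 and 2

In a double period the first pair of phrases (ending imperfect authentic cadence) is the large antecedent and the second pair (ending perfect authentic cadence) is the large consequent; the antecedent is phrases 1 and 2.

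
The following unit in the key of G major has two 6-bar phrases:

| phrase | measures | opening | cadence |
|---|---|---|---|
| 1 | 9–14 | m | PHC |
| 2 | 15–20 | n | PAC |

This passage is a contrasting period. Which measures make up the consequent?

measures 15–20

The antecedent is the phrase ending with the weaker cadence (Phrygian half cadence, phrase 1) and the consequent the one ending more conclusively (perfect authentic cadence, phrase 2); the consequent is mm. 15–20.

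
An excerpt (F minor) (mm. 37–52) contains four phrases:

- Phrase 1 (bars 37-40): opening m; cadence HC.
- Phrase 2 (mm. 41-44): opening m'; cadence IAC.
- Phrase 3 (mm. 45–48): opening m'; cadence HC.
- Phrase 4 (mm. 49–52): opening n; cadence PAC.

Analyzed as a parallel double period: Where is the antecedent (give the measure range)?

In a double period the four phrases pair into a large antecedent (phrases 1–2, ending imperfect authentic cadence) and a large consequent (phrases 3–4, ending perfect authentic cadence). The antecedent spans measures 37-44.

measures 37–44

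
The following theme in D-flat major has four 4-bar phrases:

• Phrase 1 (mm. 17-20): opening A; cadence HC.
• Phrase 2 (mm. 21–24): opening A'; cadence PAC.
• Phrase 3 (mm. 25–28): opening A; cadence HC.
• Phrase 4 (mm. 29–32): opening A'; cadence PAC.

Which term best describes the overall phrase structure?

repeated period

The cadence pattern HC–PAC–HC–PAC is weak–strong twice, and phrases 3–4 restate phrases 1–2: a period heard twice, not a double period (which would end weakly at phrase 2).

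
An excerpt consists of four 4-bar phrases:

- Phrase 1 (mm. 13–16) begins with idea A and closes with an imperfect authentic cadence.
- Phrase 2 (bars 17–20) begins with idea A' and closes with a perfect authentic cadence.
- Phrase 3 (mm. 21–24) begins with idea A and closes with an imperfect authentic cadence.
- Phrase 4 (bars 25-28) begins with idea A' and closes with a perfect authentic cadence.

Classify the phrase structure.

The cadence pattern IAC–PAC–IAC–PAC is weak–strong twice, and phrases 3–4 restate phrases 1–2: a period heard twice, not a double period (which would end weakly at phrase 2).

repeated period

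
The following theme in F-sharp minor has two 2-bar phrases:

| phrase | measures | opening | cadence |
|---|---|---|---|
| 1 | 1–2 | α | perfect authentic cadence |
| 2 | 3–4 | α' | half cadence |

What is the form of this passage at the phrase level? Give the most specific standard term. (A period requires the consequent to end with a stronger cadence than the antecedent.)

The second phrase closes with a half cadence, which is not stronger than the first phrase's perfect authentic cadence; without a weak→strong cadential pair there is no antecedent–consequent relationship, so this is a phrase group rather than a period.

phrase group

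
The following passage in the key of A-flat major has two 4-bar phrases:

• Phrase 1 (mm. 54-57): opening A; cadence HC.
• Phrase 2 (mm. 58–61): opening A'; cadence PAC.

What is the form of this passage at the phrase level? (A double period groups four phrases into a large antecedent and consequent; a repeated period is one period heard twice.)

Phrase 1 ends with a half cadence (weaker) and phrase 2 with a perfect authentic cadence (stronger): antecedent + consequent = a period.
The two phrases open with the same material (A / A'), so the period is parallel.

parallel period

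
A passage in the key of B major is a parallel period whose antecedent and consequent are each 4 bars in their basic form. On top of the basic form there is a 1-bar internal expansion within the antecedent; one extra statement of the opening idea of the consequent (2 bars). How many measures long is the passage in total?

11 measures

Basic parallel period: 4 + 4 = 8 bars.
8 (basic form) + 1 (internal expansion) + 2 (extra statement) = 11.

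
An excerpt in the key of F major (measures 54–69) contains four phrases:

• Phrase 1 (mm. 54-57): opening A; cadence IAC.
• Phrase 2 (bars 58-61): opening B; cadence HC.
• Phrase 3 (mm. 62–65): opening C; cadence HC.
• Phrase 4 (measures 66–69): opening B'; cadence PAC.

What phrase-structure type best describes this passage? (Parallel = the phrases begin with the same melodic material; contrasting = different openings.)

contrasting double period

Four phrases in two halves: the first half (measures 54–61) ends with a half cadence, the second (mm. 62–69) with a perfect authentic cadence — a large antecedent–consequent pair, i.e. a double period.
Phrase 3 begins with different material from phrase 1, making it contrasting.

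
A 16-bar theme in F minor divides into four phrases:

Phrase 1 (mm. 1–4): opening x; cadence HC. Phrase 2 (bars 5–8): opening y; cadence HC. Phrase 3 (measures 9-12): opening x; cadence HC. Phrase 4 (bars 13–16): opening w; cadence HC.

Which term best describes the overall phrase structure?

phrase group

Phrase 4 ends with a half cadence, no stronger than phrase 2's half cadence, so the four phrases do not form a double period; nor do phrases 3–4 duplicate 1–2, so it is not a repeated period. With no phrase reaching a conclusive cadence, the passage is a phrase group.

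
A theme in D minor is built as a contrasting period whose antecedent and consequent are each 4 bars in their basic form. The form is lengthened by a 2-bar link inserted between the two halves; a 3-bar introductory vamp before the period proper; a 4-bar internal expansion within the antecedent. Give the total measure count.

Basic contrasting period: 4 + 4 = 8 bars.
8 (basic form) + 2 (link) + 3 (introduction) + 4 (internal expansion) = 17.

17 measures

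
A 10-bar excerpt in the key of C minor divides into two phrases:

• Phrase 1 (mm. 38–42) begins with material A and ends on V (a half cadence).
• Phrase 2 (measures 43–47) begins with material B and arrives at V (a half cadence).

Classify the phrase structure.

phrase group

The second phrase closes with a half cadence, which is not stronger than the first phrase's half cadence; without a weak→strong cadential pair there is no antecedent–consequent relationship, so this is a phrase group rather than a period.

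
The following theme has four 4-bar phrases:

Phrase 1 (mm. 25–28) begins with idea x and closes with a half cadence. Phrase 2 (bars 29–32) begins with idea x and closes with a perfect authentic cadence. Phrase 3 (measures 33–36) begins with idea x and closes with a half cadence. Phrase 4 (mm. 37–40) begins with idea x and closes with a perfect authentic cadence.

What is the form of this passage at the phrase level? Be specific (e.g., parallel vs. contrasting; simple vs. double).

repeated period

The cadence pattern HC–PAC–HC–PAC is weak–strong twice, and phrases 3–4 restate phrases 1–2: a period heard twice, not a double period (which would end weakly at phrase 2).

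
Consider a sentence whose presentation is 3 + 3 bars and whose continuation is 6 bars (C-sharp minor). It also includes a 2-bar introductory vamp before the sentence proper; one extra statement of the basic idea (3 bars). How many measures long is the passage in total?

17 measures

Basic sentence: 3 + 3 + 6 = 12 bars.
12 (basic form) + 2 (introduction) + 3 (extra statement) = 17.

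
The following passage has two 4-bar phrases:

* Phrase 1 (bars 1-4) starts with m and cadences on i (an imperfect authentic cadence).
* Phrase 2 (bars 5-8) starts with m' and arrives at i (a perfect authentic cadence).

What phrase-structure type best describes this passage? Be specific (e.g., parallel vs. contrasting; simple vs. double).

Phrase 1 ends with an imperfect authentic cadence (weaker) and phrase 2 with a perfect authentic cadence (stronger): antecedent + consequent = a period.
The two phrases open with the same material (m / m'), so the period is parallel.

parallel period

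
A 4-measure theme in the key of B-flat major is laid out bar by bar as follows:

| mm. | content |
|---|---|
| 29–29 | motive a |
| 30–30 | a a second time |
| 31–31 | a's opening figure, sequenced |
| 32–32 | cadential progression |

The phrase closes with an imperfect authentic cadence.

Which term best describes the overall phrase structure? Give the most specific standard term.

sentence

Basic idea (m. 29) + its repetition (bar 30) form the presentation; fragmentation and cadence (bars 31–32) form the continuation — the 4-bar whole is a sentence.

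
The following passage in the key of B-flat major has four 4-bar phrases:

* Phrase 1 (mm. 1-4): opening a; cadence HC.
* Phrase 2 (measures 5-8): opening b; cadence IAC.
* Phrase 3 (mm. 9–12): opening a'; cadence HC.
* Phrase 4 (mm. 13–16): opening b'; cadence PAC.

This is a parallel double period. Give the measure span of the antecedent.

measures 1–8

In a double period the first pair of phrases (ending imperfect authentic cadence) is the large antecedent and the second pair (ending perfect authentic cadence) is the large consequent; the antecedent is measures 1–8.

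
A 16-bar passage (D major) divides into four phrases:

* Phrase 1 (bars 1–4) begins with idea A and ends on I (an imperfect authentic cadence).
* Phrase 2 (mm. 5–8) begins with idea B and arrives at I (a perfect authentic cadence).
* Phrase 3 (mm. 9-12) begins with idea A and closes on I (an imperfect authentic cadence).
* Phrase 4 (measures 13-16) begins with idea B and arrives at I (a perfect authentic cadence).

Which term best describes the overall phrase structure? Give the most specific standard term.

The cadence pattern IAC–PAC–IAC–PAC is weak–strong twice, and phrases 3–4 restate phrases 1–2: a period heard twice, not a double period (which would end weakly at phrase 2).

repeated period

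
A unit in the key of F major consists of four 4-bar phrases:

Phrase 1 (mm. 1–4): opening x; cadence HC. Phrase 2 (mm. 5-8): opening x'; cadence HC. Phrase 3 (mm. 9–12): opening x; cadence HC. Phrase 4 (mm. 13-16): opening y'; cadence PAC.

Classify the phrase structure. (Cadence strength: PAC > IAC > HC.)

Four phrases in two halves: the first half (bars 1-8) ends with a half cadence, the second (mm. 9–16) with a perfect authentic cadence — a large antecedent–consequent pair, i.e. a double period.
Phrase 3 begins with the same material as phrase 1, making it parallel.

parallel double period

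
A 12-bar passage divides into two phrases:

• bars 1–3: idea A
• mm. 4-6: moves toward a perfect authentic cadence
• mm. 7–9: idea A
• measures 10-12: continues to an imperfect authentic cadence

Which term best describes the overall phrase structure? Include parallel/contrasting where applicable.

phrase group

The second phrase closes with an imperfect authentic cadence, which is not stronger than the first phrase's perfect authentic cadence; without a weak→strong cadential pair there is no antecedent–consequent relationship, so this is a phrase group rather than a period.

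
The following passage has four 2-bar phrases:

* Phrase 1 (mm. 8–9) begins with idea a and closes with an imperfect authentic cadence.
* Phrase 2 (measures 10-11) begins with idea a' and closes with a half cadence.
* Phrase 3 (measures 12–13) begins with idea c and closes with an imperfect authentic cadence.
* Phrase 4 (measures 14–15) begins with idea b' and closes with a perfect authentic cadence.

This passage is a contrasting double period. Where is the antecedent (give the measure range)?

measures 8–11

In a double period the four phrases pair into a large antecedent (phrases 1–2, ending half cadence) and a large consequent (phrases 3–4, ending perfect authentic cadence). The antecedent spans bars 8–11.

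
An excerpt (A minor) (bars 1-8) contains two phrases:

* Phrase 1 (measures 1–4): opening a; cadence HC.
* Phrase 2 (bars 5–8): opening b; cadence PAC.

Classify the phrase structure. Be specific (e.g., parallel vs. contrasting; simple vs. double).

contrasting period

Phrase 1 ends with a half cadence (weaker) and phrase 2 with a perfect authentic cadence (stronger): antecedent + consequent = a period.
The two phrases open with different material (a / b), so the period is contrasting.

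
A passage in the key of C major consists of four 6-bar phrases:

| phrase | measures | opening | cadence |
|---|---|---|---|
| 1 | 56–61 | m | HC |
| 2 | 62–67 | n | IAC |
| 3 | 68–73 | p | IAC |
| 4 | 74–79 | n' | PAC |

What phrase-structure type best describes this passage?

contrasting double period

Four phrases in two halves: the first half (bars 56–67) ends with an imperfect authentic cadence, the second (mm. 68–79) with a perfect authentic cadence — a large antecedent–consequent pair, i.e. a double period.
Phrase 3 begins with different material from phrase 1, making it contrasting.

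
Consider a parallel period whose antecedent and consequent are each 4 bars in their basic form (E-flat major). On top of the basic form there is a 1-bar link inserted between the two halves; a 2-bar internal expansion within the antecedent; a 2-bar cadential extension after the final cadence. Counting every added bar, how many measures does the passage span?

Basic parallel period: 4 + 4 = 8 bars.
8 (basic form) + 1 (link) + 2 (internal expansion) + 2 (cadential extension) = 13.

13 measures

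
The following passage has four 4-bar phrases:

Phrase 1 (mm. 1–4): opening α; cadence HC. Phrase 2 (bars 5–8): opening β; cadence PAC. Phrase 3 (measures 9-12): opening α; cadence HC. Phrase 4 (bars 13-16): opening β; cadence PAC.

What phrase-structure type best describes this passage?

The cadence pattern HC–PAC–HC–PAC is weak–strong twice, and phrases 3–4 restate phrases 1–2: a period heard twice, not a double period (which would end weakly at phrase 2).

repeated period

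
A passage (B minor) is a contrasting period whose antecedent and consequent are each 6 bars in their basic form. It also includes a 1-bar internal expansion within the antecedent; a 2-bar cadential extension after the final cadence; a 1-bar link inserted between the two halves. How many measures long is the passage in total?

Basic contrasting period: 6 + 6 = 12 bars.
12 (basic form) + 1 (internal expansion) + 2 (cadential extension) + 1 (link) = 16.

16 measures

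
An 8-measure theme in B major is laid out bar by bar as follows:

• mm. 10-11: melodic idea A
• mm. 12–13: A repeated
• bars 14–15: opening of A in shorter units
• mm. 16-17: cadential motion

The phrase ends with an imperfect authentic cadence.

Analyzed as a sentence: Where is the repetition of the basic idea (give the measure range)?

measures 12–13

The presentation of a sentence is the basic idea (bars 10–11) plus its repetition (bars 12–13); the repetition of the basic idea is therefore measures 12-13.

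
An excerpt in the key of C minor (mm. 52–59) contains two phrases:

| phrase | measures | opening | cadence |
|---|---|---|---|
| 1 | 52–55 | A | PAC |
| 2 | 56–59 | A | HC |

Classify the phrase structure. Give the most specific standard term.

phrase group

The second phrase closes with a half cadence, which is not stronger than the first phrase's perfect authentic cadence; without a weak→strong cadential pair there is no antecedent–consequent relationship, so this is a phrase group rather than a period.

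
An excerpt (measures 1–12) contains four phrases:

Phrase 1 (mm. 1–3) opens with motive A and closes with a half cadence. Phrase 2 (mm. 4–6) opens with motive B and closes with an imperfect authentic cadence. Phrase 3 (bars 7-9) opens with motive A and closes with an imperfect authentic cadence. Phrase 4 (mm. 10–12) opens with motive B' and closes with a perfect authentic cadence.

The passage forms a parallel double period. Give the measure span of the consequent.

measures 7–12

In a double period the four phrases pair into a large antecedent (phrases 1–2, ending imperfect authentic cadence) and a large consequent (phrases 3–4, ending perfect authentic cadence). The consequent spans bars 7-12.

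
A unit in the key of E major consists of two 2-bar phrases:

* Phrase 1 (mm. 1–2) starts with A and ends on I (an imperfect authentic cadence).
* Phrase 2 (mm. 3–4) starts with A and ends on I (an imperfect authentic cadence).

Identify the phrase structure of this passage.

repeated phrase

Both phrases have the same opening (A) and the same cadence (imperfect authentic cadence): the second is a restatement, not a consequent, so this is a repeated phrase rather than a period.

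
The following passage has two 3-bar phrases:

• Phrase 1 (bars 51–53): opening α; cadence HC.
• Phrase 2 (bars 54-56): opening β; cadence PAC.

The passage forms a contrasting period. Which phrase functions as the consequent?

The phrase ending with the weaker cadence (half cadence) is the antecedent; the one ending more conclusively (perfect authentic cadence) is the consequent. The consequent is phrase 2.

phrase 2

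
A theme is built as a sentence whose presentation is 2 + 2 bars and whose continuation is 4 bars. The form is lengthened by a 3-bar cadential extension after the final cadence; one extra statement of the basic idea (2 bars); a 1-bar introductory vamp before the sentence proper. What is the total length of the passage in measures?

Basic sentence: 2 + 2 + 4 = 8 bars.
8 (basic form) + 3 (cadential extension) + 2 (extra statement) + 1 (introduction) = 14.

14 measures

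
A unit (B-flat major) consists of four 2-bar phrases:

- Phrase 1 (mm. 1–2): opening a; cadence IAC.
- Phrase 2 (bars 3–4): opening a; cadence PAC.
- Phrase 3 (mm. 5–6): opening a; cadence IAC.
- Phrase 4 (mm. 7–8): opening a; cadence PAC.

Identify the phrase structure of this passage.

repeated period

The cadence pattern IAC–PAC–IAC–PAC is weak–strong twice, and phrases 3–4 restate phrases 1–2: a period heard twice, not a double period (which would end weakly at phrase 2).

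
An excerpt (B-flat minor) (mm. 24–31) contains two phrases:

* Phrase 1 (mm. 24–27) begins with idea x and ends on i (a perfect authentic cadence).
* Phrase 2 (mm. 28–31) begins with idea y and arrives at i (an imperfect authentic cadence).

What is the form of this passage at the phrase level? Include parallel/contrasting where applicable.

phrase group

The second phrase closes with an imperfect authentic cadence, which is not stronger than the first phrase's perfect authentic cadence; without a weak→strong cadential pair there is no antecedent–consequent relationship, so this is a phrase group rather than a period.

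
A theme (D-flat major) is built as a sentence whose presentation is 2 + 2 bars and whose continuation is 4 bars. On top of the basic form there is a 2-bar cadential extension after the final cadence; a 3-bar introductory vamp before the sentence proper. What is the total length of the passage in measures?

13 measures

Basic sentence: 2 + 2 + 4 = 8 bars.
8 (basic form) + 2 (cadential extension) + 3 (introduction) = 13.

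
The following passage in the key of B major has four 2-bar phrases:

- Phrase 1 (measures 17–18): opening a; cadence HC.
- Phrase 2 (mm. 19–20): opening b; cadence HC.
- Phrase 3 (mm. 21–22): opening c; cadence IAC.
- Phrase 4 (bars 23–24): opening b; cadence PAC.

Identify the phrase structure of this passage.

contrasting double period

Four phrases in two halves: the first half (measures 17-20) ends with a half cadence, the second (measures 21-24) with a perfect authentic cadence — a large antecedent–consequent pair, i.e. a double period.
Phrase 3 begins with different material from phrase 1, making it contrasting.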